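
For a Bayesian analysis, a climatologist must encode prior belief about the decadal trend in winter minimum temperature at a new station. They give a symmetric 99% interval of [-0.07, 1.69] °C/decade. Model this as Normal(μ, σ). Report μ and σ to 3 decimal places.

A symmetric 99% interval runs μ ± z·σ with z = 2.576.
Half-width = 0.88, so σ = 0.88/2.576 = 0.342.
μ is the interval midpoint, 0.810.

μ = 0.810, σ = 0.342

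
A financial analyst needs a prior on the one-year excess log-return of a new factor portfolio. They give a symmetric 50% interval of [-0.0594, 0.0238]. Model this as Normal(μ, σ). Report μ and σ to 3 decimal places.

μ = -0.018, σ = 0.062

A symmetric 50% interval runs μ ± z·σ with z = 0.6745.
Half-width = 0.0416, so σ = 0.0416/0.6745 = 0.062.
μ is the interval midpoint, -0.018.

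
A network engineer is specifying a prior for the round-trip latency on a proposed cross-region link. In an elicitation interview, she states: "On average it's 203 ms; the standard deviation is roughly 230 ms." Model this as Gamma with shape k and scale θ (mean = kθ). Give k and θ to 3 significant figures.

k ≈ 0.779, θ ≈ 261

For Gamma(k, scale θ): mean = kθ, variance = kθ², so CV = 1/√k.
CV = SD/mean = 230/203 = 1.133, hence k = 1/CV² = 0.779.
Then θ = mean/k = 203/0.779 = 261.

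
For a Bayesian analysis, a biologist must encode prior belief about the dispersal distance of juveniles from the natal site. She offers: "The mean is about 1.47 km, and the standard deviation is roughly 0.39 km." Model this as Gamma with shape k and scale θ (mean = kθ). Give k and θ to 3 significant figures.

For Gamma(k, scale θ): mean = kθ, variance = kθ², so CV = 1/√k.
CV = SD/mean = 0.39/1.47 = 0.2653, hence k = 1/CV² = 14.2.
Then θ = mean/k = 1.47/14.2 = 0.103.

k ≈ 14.2, θ ≈ 0.103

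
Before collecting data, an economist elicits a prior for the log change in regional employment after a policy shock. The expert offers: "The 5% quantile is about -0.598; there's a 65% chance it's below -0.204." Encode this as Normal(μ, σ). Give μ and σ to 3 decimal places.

For Normal(μ,σ), the p-quantile is μ + z_p·σ. Here z_{0.05} = -1.645, z_{0.65} = 0.3853.
So -0.598 = μ − 1.645σ and -0.204 = μ + 0.3853σ.
Subtracting: σ = (-0.204 − -0.598)/(0.3853 − (-1.645)) = 0.194.
Then μ = -0.598 − (-1.645)·0.194 = -0.279.

μ = -0.279, σ = 0.194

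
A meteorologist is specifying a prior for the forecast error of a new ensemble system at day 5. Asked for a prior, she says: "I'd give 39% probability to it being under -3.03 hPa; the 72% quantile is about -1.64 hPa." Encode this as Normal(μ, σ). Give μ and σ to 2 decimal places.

The p-quantile of Normal(μ,σ) is μ + z_p·σ, with z_{0.39} = -0.2793 and z_{0.72} = 0.5828.
Eliminate σ: μ = (z₂·x₁ − z₁·x₂)/(z₂ − z₁) = (0.5828·-3.03 − (-0.2793)·-1.64)/0.8622 = -2.58.
Then σ = (x₂ − x₁)/(z₂ − z₁) = (-1.64 − -3.03)/0.8622 = 1.61.

μ = -2.58, σ = 1.61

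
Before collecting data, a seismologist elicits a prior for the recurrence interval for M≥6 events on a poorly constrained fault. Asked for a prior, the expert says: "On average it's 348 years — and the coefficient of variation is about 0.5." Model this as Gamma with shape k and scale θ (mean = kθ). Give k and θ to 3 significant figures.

k ≈ 4, θ ≈ 87

For Gamma(k, scale θ): mean = kθ, variance = kθ², so CV = 1/√k.
CV = 0.5, hence k = 1/CV² = 4.
Then θ = mean/k = 348/4 = 87.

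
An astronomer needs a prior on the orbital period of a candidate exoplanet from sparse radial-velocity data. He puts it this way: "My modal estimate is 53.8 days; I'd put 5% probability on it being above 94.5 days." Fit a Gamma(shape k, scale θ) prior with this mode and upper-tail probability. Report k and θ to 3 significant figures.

k ≈ 9.79, θ ≈ 6.12

Gamma(k,θ) with k>1 has mode (k−1)θ, so θ = 53.8/(k−1).
Need P(X < 94.5) = 0.95 with θ tied to k this way. Start at k = 2, θ = 53.8: P(X<94.5) ≈ 0.524.
Too low — raise k to concentrate. Iterating converges to k ≈ 9.79.
Then θ = 53.8/(9.79−1) ≈ 6.12.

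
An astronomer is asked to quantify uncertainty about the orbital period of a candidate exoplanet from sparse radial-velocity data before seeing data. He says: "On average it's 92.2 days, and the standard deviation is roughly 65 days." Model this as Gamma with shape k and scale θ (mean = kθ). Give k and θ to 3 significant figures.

For Gamma(k, scale θ): mean = kθ, variance = kθ², so CV = 1/√k.
CV = SD/mean = 65/92.2 = 0.705, hence k = 1/CV² = 2.01.
Then θ = mean/k = 92.2/2.01 = 45.8.

k ≈ 2.01, θ ≈ 45.8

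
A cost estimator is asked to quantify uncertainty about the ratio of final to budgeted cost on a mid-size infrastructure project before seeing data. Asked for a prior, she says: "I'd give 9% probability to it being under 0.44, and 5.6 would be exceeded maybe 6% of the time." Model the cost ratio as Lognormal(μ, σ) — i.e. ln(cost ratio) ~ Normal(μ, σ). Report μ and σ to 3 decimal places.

μ ≈ 0.357, σ ≈ 0.879

If T ~ Lognormal(μ,σ) then ln T ~ Normal(μ,σ), so the p-quantile of ln T is μ + z_p·σ.
ln(0.44) = -0.821 and ln(5.6) = 1.723; z_{0.09} = -1.341, z_{0.94} = 1.555.
σ = (1.723 − -0.821)/(1.555 − (-1.341)) = 0.879.
μ = -0.821 − (-1.341)·0.879 = 0.357.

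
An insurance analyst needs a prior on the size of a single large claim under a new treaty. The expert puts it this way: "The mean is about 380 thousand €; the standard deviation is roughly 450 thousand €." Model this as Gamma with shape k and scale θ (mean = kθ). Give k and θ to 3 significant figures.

For Gamma(k, scale θ): mean = kθ, variance = kθ², so CV = 1/√k.
CV = SD/mean = 450/380 = 1.184, hence k = 1/CV² = 0.713.
Then θ = mean/k = 380/0.713 = 533.

k ≈ 0.713, θ ≈ 533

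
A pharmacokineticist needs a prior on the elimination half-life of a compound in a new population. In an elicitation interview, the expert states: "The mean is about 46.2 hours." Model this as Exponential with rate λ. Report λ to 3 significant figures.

Exponential mean = 1/λ, so λ = 1/46.2 = 0.0216.

λ ≈ 0.0216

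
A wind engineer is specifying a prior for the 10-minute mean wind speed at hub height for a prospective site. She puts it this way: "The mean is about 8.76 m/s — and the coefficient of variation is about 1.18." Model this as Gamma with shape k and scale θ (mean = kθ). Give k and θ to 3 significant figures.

For Gamma(k, scale θ): mean = kθ, variance = kθ², so CV = 1/√k.
CV = 1.18, hence k = 1/CV² = 0.718.
Then θ = mean/k = 8.76/0.718 = 12.2.

k ≈ 0.718, θ ≈ 12.2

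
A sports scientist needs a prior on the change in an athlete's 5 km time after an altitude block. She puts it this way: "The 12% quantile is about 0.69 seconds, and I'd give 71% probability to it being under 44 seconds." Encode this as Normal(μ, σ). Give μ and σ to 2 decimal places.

μ = 30.13, σ = 25.06

The p-quantile of Normal(μ,σ) is μ + z_p·σ, with z_{0.12} = -1.175 and z_{0.71} = 0.5534.
Eliminate σ: μ = (z₂·x₁ − z₁·x₂)/(z₂ − z₁) = (0.5534·0.69 − (-1.175)·44)/1.728 = 30.13.
Then σ = (x₂ − x₁)/(z₂ − z₁) = (44 − 0.69)/1.728 = 25.06.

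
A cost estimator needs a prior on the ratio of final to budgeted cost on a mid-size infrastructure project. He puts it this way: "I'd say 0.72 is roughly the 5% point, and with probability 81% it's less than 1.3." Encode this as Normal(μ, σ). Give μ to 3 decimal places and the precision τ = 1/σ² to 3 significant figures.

μ = 1.098, τ = 18.9

For Normal(μ,σ), the p-quantile is μ + z_p·σ. Here z_{0.05} = -1.645, z_{0.81} = 0.8779.
So 0.72 = μ − 1.645σ and 1.3 = μ + 0.8779σ.
Subtracting: σ = (1.3 − 0.72)/(0.8779 − (-1.645)) = 0.230.
Then μ = 0.72 − (-1.645)·0.230 = 1.098.
Precision τ = 1/σ² = 1/0.2299² = 18.9.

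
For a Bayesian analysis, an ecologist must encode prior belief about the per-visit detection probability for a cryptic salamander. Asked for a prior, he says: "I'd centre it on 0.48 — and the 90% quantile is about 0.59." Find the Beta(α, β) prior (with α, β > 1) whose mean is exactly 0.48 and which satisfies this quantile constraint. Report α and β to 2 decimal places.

With mean 0.48 fixed, write α = 0.48s, β = 0.52s where s = α+β.
Need P(θ < 0.59) = 0.9 under Beta(0.48s, 0.52s). Normal approximation: (q−m)/√(m(1−m)/s) ≈ z_{0.9} = 1.28, so s ≈ 0.48·0.52·(1.28)²/(0.59−0.48)² = 33.9.
At s = 33.9: P(θ<0.59) ≈ 0.901. Adjusting to match 0.9 gives s ≈ 33.71.
So α = 0.48·33.71 ≈ 16.18, β = 0.52·33.71 ≈ 17.53.

α ≈ 16.18, β ≈ 17.53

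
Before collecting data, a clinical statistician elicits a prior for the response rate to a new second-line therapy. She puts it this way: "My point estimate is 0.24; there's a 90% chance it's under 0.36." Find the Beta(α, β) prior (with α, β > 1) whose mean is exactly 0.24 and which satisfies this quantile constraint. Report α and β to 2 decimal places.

α ≈ 5.28, β ≈ 16.72

With mean 0.24 fixed, write α = 0.24s, β = 0.76s where s = α+β.
Need P(θ < 0.36) = 0.9 under Beta(0.24s, 0.76s). Normal approximation: (q−m)/√(m(1−m)/s) ≈ z_{0.9} = 1.28, so s ≈ 0.24·0.76·(1.28)²/(0.36−0.24)² = 20.8.
At s = 20.8: P(θ<0.36) ≈ 0.894. Adjusting to match 0.9 gives s ≈ 22.00.
So α = 0.24·22.00 ≈ 5.28, β = 0.76·22.00 ≈ 16.72.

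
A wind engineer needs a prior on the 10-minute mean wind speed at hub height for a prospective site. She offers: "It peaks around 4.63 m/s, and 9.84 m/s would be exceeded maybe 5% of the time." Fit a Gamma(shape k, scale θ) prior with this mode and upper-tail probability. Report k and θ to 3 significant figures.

k ≈ 5.85, θ ≈ 0.954

Gamma(k,θ) with k>1 has mode (k−1)θ, so θ = 4.63/(k−1).
Need P(X < 9.84) = 0.95 with θ tied to k this way. Start at k = 2, θ = 4.63: P(X<9.84) ≈ 0.627.
Too low — raise k to concentrate. Iterating converges to k ≈ 5.85.
Then θ = 4.63/(5.85−1) ≈ 0.954.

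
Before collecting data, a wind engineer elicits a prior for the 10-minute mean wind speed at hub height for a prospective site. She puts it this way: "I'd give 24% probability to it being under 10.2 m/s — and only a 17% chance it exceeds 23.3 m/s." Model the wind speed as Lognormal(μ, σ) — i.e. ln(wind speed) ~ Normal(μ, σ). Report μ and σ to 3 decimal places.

If T ~ Lognormal(μ,σ) then ln T ~ Normal(μ,σ), so the p-quantile of ln T is μ + z_p·σ.
ln(10.2) = 2.322 and ln(23.3) = 3.148; z_{0.24} = -0.7063, z_{0.83} = 0.9542.
σ = (3.148 − 2.322)/(0.9542 − (-0.7063)) = 0.497.
μ = 2.322 − (-0.7063)·0.497 = 2.674.

μ ≈ 2.674, σ ≈ 0.497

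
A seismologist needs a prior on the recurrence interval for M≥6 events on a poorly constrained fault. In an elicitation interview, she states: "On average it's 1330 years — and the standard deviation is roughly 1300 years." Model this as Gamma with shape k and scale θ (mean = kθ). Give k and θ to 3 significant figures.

For Gamma(k, scale θ): mean = kθ, variance = kθ², so CV = 1/√k.
CV = SD/mean = 1300/1330 = 0.9774, hence k = 1/CV² = 1.05.
Then θ = mean/k = 1330/1.05 = 1270.

k ≈ 1.05, θ ≈ 1270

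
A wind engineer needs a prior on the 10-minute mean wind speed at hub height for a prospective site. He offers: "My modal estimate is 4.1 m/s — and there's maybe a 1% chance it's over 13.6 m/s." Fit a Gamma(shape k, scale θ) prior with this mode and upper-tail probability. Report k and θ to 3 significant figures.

Gamma(k,θ) with k>1 has mode (k−1)θ, so θ = 4.1/(k−1).
Need P(X < 13.6) = 0.99 with θ tied to k this way. Start at k = 2, θ = 4.1: P(X<13.6) ≈ 0.843.
Too low — raise k to concentrate. Iterating converges to k ≈ 4.05.
Then θ = 4.1/(4.05−1) ≈ 1.34.

k ≈ 4.05, θ ≈ 1.34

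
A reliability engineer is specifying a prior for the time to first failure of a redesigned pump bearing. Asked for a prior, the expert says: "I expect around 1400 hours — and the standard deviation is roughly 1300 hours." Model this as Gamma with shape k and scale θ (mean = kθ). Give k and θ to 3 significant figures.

k ≈ 1.16, θ ≈ 1210

For Gamma(k, scale θ): mean = kθ, variance = kθ², so CV = 1/√k.
CV = SD/mean = 1300/1400 = 0.9286, hence k = 1/CV² = 1.16.
Then θ = mean/k = 1400/1.16 = 1210.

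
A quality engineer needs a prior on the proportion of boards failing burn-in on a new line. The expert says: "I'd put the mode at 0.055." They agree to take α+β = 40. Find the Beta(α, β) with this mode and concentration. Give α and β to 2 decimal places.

For α,β > 1 the Beta mode is (α−1)/(α+β−2). With α+β = 40, the mode is (α−1)/38.
Set (α−1)/38 = 0.055 → α = 1 + 0.055·38 = 3.09.
β = 40 − α = 36.91.

α = 3.09, β = 36.91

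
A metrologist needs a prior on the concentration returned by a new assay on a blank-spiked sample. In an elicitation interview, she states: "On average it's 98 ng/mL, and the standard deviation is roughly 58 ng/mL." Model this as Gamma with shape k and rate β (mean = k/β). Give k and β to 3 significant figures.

For Gamma(k, rate β): mean = k/β, variance = k/β², so CV = 1/√k.
CV = SD/mean = 58/98 = 0.5918, hence k = 1/CV² = 2.85.
Then β = k/mean = 2.85/98 = 0.0291.

k ≈ 2.85, β ≈ 0.0291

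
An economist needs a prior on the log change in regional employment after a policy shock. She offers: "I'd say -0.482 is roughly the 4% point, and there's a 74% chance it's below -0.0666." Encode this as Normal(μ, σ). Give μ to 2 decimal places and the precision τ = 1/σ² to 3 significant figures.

The p-quantile of Normal(μ,σ) is μ + z_p·σ, with z_{0.04} = -1.751 and z_{0.74} = 0.6433.
Eliminate σ: μ = (z₂·x₁ − z₁·x₂)/(z₂ − z₁) = (0.6433·-0.482 − (-1.751)·-0.0666)/2.394 = -0.18.
Then σ = (x₂ − x₁)/(z₂ − z₁) = (-0.0666 − -0.482)/2.394 = 0.17.
Precision τ = 1/σ² = 1/0.1735² = 33.2.

μ = -0.18, τ = 33.2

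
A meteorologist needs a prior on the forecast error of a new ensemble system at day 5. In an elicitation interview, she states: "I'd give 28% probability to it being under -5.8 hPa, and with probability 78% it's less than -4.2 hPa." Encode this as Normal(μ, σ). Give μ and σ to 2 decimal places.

μ = -5.11, σ = 1.18

The p-quantile of Normal(μ,σ) is μ + z_p·σ, with z_{0.28} = -0.5828 and z_{0.78} = 0.7722.
Eliminate σ: μ = (z₂·x₁ − z₁·x₂)/(z₂ − z₁) = (0.7722·-5.8 − (-0.5828)·-4.2)/1.355 = -5.11.
Then σ = (x₂ − x₁)/(z₂ − z₁) = (-4.2 − -5.8)/1.355 = 1.18.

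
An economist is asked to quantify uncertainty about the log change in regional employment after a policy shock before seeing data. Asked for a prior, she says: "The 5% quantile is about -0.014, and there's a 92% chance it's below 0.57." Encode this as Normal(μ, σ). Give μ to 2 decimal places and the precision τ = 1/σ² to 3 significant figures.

For Normal(μ,σ), the p-quantile is μ + z_p·σ. Here z_{0.05} = -1.645, z_{0.92} = 1.405.
So -0.014 = μ − 1.645σ and 0.57 = μ + 1.405σ.
Subtracting: σ = (0.57 − -0.014)/(1.405 − (-1.645)) = 0.19.
Then μ = -0.014 − (-1.645)·0.19 = 0.30.
Precision τ = 1/σ² = 1/0.1915² = 27.3.

μ = 0.30, τ = 27.3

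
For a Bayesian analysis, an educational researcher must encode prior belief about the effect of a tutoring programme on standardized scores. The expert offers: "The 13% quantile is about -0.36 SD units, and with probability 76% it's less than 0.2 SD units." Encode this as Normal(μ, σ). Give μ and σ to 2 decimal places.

For Normal(μ,σ), the p-quantile is μ + z_p·σ. Here z_{0.13} = -1.126, z_{0.76} = 0.7063.
So -0.36 = μ − 1.126σ and 0.2 = μ + 0.7063σ.
Subtracting: σ = (0.2 − -0.36)/(0.7063 − (-1.126)) = 0.31.
Then μ = -0.36 − (-1.126)·0.31 = -0.02.

μ = -0.02, σ = 0.31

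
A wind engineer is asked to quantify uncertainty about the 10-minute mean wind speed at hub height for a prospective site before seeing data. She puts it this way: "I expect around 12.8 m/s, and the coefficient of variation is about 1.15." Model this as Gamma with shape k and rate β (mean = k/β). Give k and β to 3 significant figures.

k ≈ 0.756, β ≈ 0.0591

For Gamma(k, rate β): mean = k/β, variance = k/β², so CV = 1/√k.
CV = 1.15, hence k = 1/CV² = 0.756.
Then β = k/mean = 0.756/12.8 = 0.0591.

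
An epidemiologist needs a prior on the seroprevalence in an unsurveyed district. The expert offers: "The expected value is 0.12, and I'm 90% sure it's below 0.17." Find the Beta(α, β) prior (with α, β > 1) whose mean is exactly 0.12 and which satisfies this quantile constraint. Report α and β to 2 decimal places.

With mean 0.12 fixed, write α = 0.12s, β = 0.88s where s = α+β.
Need P(θ < 0.17) = 0.9 under Beta(0.12s, 0.88s). Normal approximation: (q−m)/√(m(1−m)/s) ≈ z_{0.9} = 1.28, so s ≈ 0.12·0.88·(1.28)²/(0.17−0.12)² = 69.4.
At s = 69.4: P(θ<0.17) ≈ 0.894. Adjusting to match 0.9 gives s ≈ 74.03.
So α = 0.12·74.03 ≈ 8.88, β = 0.88·74.03 ≈ 65.14.

α ≈ 8.88, β ≈ 65.14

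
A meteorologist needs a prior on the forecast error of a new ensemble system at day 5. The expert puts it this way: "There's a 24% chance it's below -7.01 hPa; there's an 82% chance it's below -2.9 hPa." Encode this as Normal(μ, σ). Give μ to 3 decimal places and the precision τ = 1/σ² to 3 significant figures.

μ = -5.220, τ = 0.156

For Normal(μ,σ), the p-quantile is μ + z_p·σ. Here z_{0.24} = -0.7063, z_{0.82} = 0.9154.
So -7.01 = μ − 0.7063σ and -2.9 = μ + 0.9154σ.
Subtracting: σ = (-2.9 − -7.01)/(0.9154 − (-0.7063)) = 2.534.
Then μ = -7.01 − (-0.7063)·2.534 = -5.220.
Precision τ = 1/σ² = 1/2.534² = 0.156.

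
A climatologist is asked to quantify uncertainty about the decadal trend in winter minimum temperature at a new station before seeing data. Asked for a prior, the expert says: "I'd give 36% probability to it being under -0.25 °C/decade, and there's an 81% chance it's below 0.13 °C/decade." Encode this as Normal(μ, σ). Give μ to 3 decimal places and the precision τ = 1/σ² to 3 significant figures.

μ = -0.140, τ = 10.6

For Normal(μ,σ), the p-quantile is μ + z_p·σ. Here z_{0.36} = -0.3585, z_{0.81} = 0.8779.
So -0.25 = μ − 0.3585σ and 0.13 = μ + 0.8779σ.
Subtracting: σ = (0.13 − -0.25)/(0.8779 − (-0.3585)) = 0.307.
Then μ = -0.25 − (-0.3585)·0.307 = -0.140.
Precision τ = 1/σ² = 1/0.3074² = 10.6.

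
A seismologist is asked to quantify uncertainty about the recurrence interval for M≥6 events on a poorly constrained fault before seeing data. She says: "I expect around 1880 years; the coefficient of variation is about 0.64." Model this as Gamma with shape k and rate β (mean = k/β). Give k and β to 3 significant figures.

For Gamma(k, rate β): mean = k/β, variance = k/β², so CV = 1/√k.
CV = 0.64, hence k = 1/CV² = 2.44.
Then β = k/mean = 2.44/1880 = 0.0013.

k ≈ 2.44, β ≈ 0.0013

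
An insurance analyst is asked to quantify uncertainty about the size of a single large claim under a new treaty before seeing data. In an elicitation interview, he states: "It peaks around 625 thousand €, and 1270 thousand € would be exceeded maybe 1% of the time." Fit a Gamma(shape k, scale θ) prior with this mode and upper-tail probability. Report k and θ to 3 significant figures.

k ≈ 10.7, θ ≈ 64.2

Gamma(k,θ) with k>1 has mode (k−1)θ, so θ = 625/(k−1).
Need P(X < 1270) = 0.99 with θ tied to k this way. Start at k = 2, θ = 625: P(X<1270) ≈ 0.603.
Too low — raise k to concentrate. Iterating converges to k ≈ 10.7.
Then θ = 625/(10.7−1) ≈ 64.2.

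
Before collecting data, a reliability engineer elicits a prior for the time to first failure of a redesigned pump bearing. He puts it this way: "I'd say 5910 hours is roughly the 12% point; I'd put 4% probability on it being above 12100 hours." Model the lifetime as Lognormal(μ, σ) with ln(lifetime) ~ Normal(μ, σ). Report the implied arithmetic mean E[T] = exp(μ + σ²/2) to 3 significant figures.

E[T] ≈ 8120 hours

If T ~ Lognormal(μ,σ) then ln T ~ Normal(μ,σ), so the p-quantile of ln T is μ + z_p·σ.
ln(5910) = 8.684 and ln(12100) = 9.401; z_{0.12} = -1.175, z_{0.96} = 1.751.
σ = (9.401 − 8.684)/(1.751 − (-1.175)) = 0.245.
μ = 8.684 − (-1.175)·0.245 = 8.972.
E[T] = exp(μ + σ²/2) = exp(8.972 + 0.0300) = 8120 hours.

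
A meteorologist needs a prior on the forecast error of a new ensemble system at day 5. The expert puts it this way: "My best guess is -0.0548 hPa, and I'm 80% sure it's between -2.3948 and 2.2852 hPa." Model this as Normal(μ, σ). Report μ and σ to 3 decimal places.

μ = -0.055, σ = 1.826

A symmetric 80% interval runs μ ± z·σ with z = 1.282.
Half-width = 2.34, so σ = 2.34/1.282 = 1.826.
μ is the stated best guess, -0.055.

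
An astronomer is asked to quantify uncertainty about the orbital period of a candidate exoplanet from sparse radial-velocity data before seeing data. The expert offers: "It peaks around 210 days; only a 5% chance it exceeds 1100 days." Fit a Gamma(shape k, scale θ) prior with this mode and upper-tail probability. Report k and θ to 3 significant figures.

Gamma(k,θ) with k>1 has mode (k−1)θ, so θ = 210/(k−1).
Need P(X < 1100) = 0.95 with θ tied to k this way. Start at k = 2, θ = 210: P(X<1100) ≈ 0.967.
Too high — lower k to spread out. Iterating converges to k ≈ 1.86.
Then θ = 210/(1.86−1) ≈ 243.

k ≈ 1.86, θ ≈ 243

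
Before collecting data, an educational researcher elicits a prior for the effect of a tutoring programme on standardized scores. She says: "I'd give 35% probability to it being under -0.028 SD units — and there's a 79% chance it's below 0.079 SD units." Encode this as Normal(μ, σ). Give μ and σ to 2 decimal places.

μ = 0.01, σ = 0.09

For Normal(μ,σ), the p-quantile is μ + z_p·σ. Here z_{0.35} = -0.3853, z_{0.79} = 0.8064.
So -0.028 = μ − 0.3853σ and 0.079 = μ + 0.8064σ.
Subtracting: σ = (0.079 − -0.028)/(0.8064 − (-0.3853)) = 0.09.
Then μ = -0.028 − (-0.3853)·0.09 = 0.01.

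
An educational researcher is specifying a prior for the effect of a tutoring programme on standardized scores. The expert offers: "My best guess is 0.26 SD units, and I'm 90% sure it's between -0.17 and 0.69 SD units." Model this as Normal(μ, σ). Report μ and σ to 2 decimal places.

A symmetric 90% interval runs μ ± z·σ with z = 1.645.
Half-width = 0.43, so σ = 0.43/1.645 = 0.26.
μ is the stated best guess, 0.26.

μ = 0.26, σ = 0.26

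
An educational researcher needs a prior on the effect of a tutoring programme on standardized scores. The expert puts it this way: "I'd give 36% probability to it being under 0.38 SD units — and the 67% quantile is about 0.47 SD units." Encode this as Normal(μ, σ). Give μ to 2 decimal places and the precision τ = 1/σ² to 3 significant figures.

μ = 0.42, τ = 78.7

For Normal(μ,σ), the p-quantile is μ + z_p·σ. Here z_{0.36} = -0.3585, z_{0.67} = 0.4399.
So 0.38 = μ − 0.3585σ and 0.47 = μ + 0.4399σ.
Subtracting: σ = (0.47 − 0.38)/(0.4399 − (-0.3585)) = 0.11.
Then μ = 0.38 − (-0.3585)·0.11 = 0.42.
Precision τ = 1/σ² = 1/0.1127² = 78.7.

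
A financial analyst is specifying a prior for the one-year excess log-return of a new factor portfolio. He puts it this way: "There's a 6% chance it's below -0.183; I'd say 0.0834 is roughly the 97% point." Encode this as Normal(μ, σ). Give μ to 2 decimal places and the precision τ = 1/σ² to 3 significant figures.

μ = -0.06, τ = 166

The p-quantile of Normal(μ,σ) is μ + z_p·σ, with z_{0.06} = -1.555 and z_{0.97} = 1.881.
Eliminate σ: μ = (z₂·x₁ − z₁·x₂)/(z₂ − z₁) = (1.881·-0.183 − (-1.555)·0.0834)/3.436 = -0.06.
Then σ = (x₂ − x₁)/(z₂ − z₁) = (0.0834 − -0.183)/3.436 = 0.08.
Precision τ = 1/σ² = 1/0.07754² = 166.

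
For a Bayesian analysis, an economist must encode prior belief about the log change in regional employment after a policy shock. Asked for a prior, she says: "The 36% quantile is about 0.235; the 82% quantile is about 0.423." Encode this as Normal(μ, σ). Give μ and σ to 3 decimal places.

μ = 0.288, σ = 0.148

The p-quantile of Normal(μ,σ) is μ + z_p·σ, with z_{0.36} = -0.3585 and z_{0.82} = 0.9154.
Eliminate σ: μ = (z₂·x₁ − z₁·x₂)/(z₂ − z₁) = (0.9154·0.235 − (-0.3585)·0.423)/1.274 = 0.288.
Then σ = (x₂ − x₁)/(z₂ − z₁) = (0.423 − 0.235)/1.274 = 0.148.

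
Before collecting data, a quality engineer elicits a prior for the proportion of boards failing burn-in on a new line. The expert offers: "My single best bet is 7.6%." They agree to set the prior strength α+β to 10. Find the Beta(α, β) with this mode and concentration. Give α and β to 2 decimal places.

For α,β > 1 the Beta mode is (α−1)/(α+β−2). With α+β = 10, the mode is (α−1)/8.
Set (α−1)/8 = 0.076 → α = 1 + 0.076·8 = 1.61.
β = 10 − α = 8.39.

α = 1.61, β = 8.39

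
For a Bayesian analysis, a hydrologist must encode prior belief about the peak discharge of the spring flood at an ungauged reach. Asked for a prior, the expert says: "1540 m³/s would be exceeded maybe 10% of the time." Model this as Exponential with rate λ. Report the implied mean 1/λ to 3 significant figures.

P(T > 1540.0) = e^(−λ·1540.0) = 0.1, so λ = −ln(0.1)/1540.0 = 0.0015.
Mean = 1/λ = 669 m³/s.

mean ≈ 669 m³/s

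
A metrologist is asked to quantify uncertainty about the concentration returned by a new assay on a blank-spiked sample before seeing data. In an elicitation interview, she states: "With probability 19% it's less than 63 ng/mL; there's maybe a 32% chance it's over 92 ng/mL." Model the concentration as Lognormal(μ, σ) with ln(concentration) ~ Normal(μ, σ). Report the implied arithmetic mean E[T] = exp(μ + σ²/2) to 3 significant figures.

E[T] ≈ 83.9 ng/mL

If T ~ Lognormal(μ,σ) then ln T ~ Normal(μ,σ), so the p-quantile of ln T is μ + z_p·σ.
ln(63) = 4.143 and ln(92) = 4.522; z_{0.19} = -0.8779, z_{0.68} = 0.4677.
σ = (4.522 − 4.143)/(0.4677 − (-0.8779)) = 0.281.
μ = 4.143 − (-0.8779)·0.281 = 4.390.
E[T] = exp(μ + σ²/2) = exp(4.390 + 0.0396) = 83.9 ng/mL.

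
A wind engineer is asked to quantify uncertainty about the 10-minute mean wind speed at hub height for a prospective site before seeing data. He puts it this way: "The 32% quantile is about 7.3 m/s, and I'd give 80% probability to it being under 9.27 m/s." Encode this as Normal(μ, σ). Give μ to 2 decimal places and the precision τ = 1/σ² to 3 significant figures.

The p-quantile of Normal(μ,σ) is μ + z_p·σ, with z_{0.32} = -0.4677 and z_{0.8} = 0.8416.
Eliminate σ: μ = (z₂·x₁ − z₁·x₂)/(z₂ − z₁) = (0.8416·7.3 − (-0.4677)·9.27)/1.309 = 8.00.
Then σ = (x₂ − x₁)/(z₂ − z₁) = (9.27 − 7.3)/1.309 = 1.50.
Precision τ = 1/σ² = 1/1.505² = 0.442.

μ = 8.00, τ = 0.442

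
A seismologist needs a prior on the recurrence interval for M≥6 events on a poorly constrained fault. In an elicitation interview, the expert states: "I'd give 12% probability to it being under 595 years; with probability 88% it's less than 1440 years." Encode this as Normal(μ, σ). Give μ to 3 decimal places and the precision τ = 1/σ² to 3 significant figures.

μ = 1017.500, τ = 7.73e-06

For Normal(μ,σ), the p-quantile is μ + z_p·σ. Here z_{0.12} = -1.175, z_{0.88} = 1.175.
So 595 = μ − 1.175σ and 1440 = μ + 1.175σ.
Subtracting: σ = (1440 − 595)/(1.175 − (-1.175)) = 359.579.
Then μ = 595 − (-1.175)·359.579 = 1017.500.
Precision τ = 1/σ² = 1/359.6² = 7.73e-06.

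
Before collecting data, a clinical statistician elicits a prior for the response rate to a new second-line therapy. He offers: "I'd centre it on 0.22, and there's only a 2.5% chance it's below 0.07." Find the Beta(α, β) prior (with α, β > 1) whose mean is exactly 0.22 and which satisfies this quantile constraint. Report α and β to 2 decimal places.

α ≈ 4.20, β ≈ 14.90

With mean 0.22 fixed, write α = 0.22s, β = 0.78s where s = α+β.
Need P(θ < 0.07) = 0.025 under Beta(0.22s, 0.78s). Normal approximation: (q−m)/√(m(1−m)/s) ≈ z_{0.025} = -1.96, so s ≈ 0.22·0.78·(-1.96)²/(0.07−0.22)² = 29.3.
At s = 29.3: P(θ<0.07) ≈ 0.006. Adjusting to match 0.025 gives s ≈ 19.10.
So α = 0.22·19.10 ≈ 4.20, β = 0.78·19.10 ≈ 14.90.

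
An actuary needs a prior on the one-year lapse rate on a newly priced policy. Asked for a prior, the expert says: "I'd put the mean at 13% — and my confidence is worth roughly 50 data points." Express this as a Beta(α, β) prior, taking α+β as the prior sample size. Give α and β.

α = 6.5, β = 43.5

Under the effective-sample-size interpretation, Beta(α, β) has prior mean α/(α+β) and prior sample size α+β.
So α+β = 50 and α/(α+β) = 0.13, giving α = 0.13·50 = 6.5 and β = 50 − 6.5 = 43.5.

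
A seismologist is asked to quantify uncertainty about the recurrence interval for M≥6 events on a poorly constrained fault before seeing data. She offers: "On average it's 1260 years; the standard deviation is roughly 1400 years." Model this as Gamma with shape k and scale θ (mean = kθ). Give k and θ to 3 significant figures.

k ≈ 0.81, θ ≈ 1560

For Gamma(k, scale θ): mean = kθ, variance = kθ², so CV = 1/√k.
CV = SD/mean = 1400/1260 = 1.111, hence k = 1/CV² = 0.81.
Then θ = mean/k = 1260/0.81 = 1560.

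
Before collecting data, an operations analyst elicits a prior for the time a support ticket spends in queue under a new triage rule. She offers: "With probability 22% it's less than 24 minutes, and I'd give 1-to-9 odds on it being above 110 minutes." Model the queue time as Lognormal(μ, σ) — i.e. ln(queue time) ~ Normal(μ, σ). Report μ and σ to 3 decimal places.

μ ≈ 3.750, σ ≈ 0.741

If T ~ Lognormal(μ,σ) then ln T ~ Normal(μ,σ), so the p-quantile of ln T is μ + z_p·σ.
ln(24) = 3.178 and ln(110) = 4.7; z_{0.22} = -0.7722, z_{0.9} = 1.282.
σ = (4.7 − 3.178)/(1.282 − (-0.7722)) = 0.741.
μ = 3.178 − (-0.7722)·0.741 = 3.750.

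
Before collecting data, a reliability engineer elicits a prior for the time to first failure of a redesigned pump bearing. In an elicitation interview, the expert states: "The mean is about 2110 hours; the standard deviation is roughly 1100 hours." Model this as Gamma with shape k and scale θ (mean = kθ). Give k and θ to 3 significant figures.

k ≈ 3.68, θ ≈ 573

For Gamma(k, scale θ): mean = kθ, variance = kθ², so CV = 1/√k.
CV = SD/mean = 1100/2110 = 0.5213, hence k = 1/CV² = 3.68.
Then θ = mean/k = 2110/3.68 = 573.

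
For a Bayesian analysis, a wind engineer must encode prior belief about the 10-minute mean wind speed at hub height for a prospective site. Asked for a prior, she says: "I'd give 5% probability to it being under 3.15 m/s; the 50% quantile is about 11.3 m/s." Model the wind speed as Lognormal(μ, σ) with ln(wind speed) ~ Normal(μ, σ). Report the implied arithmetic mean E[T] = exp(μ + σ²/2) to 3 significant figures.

E[T] ≈ 15.3 m/s

If T ~ Lognormal(μ,σ) then ln T ~ Normal(μ,σ), so the p-quantile of ln T is μ + z_p·σ.
ln(3.15) = 1.147 and ln(11.3) = 2.425; z_{0.05} = -1.645, z_{0.5} = 0.
σ = (2.425 − 1.147)/(0 − (-1.645)) = 0.777.
μ = 1.147 − (-1.645)·0.777 = 2.425.
E[T] = exp(μ + σ²/2) = exp(2.425 + 0.3016) = 15.3 m/s.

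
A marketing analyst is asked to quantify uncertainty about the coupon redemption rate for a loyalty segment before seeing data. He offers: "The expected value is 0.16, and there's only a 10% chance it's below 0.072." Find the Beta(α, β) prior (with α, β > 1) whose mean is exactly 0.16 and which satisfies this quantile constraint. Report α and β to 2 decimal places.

With mean 0.16 fixed, write α = 0.16s, β = 0.84s where s = α+β.
Need P(θ < 0.072) = 0.1 under Beta(0.16s, 0.84s). Normal approximation: (q−m)/√(m(1−m)/s) ≈ z_{0.1} = -1.28, so s ≈ 0.16·0.84·(-1.28)²/(0.072−0.16)² = 28.5.
At s = 28.5: P(θ<0.072) ≈ 0.073. Adjusting to match 0.1 gives s ≈ 23.22.
So α = 0.16·23.22 ≈ 3.72, β = 0.84·23.22 ≈ 19.51.

α ≈ 3.72, β ≈ 19.51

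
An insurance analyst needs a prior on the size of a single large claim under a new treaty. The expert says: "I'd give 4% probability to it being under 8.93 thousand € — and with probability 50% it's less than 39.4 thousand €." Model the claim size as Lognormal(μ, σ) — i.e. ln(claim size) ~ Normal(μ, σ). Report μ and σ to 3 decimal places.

If T ~ Lognormal(μ,σ) then ln T ~ Normal(μ,σ), so the p-quantile of ln T is μ + z_p·σ.
ln(8.93) = 2.189 and ln(39.4) = 3.674; z_{0.04} = -1.751, z_{0.5} = 0.
σ = (3.674 − 2.189)/(0 − (-1.751)) = 0.848.
μ = 2.189 − (-1.751)·0.848 = 3.674.

μ ≈ 3.674, σ ≈ 0.848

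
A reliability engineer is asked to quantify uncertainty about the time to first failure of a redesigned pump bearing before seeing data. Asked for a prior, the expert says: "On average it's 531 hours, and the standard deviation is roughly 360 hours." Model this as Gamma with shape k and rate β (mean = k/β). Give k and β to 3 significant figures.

For Gamma(k, rate β): mean = k/β, variance = k/β², so CV = 1/√k.
CV = SD/mean = 360/531 = 0.678, hence k = 1/CV² = 2.18.
Then β = k/mean = 2.18/531 = 0.0041.

k ≈ 2.18, β ≈ 0.0041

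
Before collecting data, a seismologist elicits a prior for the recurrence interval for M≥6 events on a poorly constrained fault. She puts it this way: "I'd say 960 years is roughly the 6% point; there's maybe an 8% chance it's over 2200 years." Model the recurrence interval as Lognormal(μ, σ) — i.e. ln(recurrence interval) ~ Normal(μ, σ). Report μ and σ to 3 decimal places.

If T ~ Lognormal(μ,σ) then ln T ~ Normal(μ,σ), so the p-quantile of ln T is μ + z_p·σ.
ln(960) = 6.867 and ln(2200) = 7.696; z_{0.06} = -1.555, z_{0.92} = 1.405.
σ = (7.696 − 6.867)/(1.405 − (-1.555)) = 0.280.
μ = 6.867 − (-1.555)·0.280 = 7.303.

μ ≈ 7.303, σ ≈ 0.280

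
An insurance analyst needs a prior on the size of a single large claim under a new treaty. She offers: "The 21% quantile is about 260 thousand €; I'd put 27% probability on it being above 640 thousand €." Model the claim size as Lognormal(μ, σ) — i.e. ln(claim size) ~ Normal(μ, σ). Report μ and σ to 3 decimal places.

If T ~ Lognormal(μ,σ) then ln T ~ Normal(μ,σ), so the p-quantile of ln T is μ + z_p·σ.
ln(260) = 5.561 and ln(640) = 6.461; z_{0.21} = -0.8064, z_{0.73} = 0.6128.
σ = (6.461 − 5.561)/(0.6128 − (-0.8064)) = 0.635.
μ = 5.561 − (-0.8064)·0.635 = 6.073.

μ ≈ 6.073, σ ≈ 0.635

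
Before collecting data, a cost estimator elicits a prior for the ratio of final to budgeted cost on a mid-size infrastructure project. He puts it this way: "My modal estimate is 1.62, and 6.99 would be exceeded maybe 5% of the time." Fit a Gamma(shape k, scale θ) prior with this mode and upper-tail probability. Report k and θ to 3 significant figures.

k ≈ 2.16, θ ≈ 1.4

Gamma(k,θ) with k>1 has mode (k−1)θ, so θ = 1.62/(k−1).
Need P(X < 6.99) = 0.95 with θ tied to k this way. Start at k = 2, θ = 1.62: P(X<6.99) ≈ 0.929.
Too low — raise k to concentrate. Iterating converges to k ≈ 2.16.
Then θ = 1.62/(2.16−1) ≈ 1.4.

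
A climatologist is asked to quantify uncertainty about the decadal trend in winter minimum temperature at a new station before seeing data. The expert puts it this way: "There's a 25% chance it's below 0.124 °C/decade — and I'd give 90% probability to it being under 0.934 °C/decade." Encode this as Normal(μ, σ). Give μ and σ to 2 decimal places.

For Normal(μ,σ), the p-quantile is μ + z_p·σ. Here z_{0.25} = -0.6745, z_{0.9} = 1.282.
So 0.124 = μ − 0.6745σ and 0.934 = μ + 1.282σ.
Subtracting: σ = (0.934 − 0.124)/(1.282 − (-0.6745)) = 0.41.
Then μ = 0.124 − (-0.6745)·0.41 = 0.40.

μ = 0.40, σ = 0.41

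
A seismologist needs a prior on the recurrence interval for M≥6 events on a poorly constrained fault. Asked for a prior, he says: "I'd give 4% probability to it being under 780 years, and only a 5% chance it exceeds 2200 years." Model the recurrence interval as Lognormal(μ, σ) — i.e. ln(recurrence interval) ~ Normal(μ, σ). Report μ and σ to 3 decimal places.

If T ~ Lognormal(μ,σ) then ln T ~ Normal(μ,σ), so the p-quantile of ln T is μ + z_p·σ.
ln(780) = 6.659 and ln(2200) = 7.696; z_{0.04} = -1.751, z_{0.95} = 1.645.
σ = (7.696 − 6.659)/(1.645 − (-1.751)) = 0.305.
μ = 6.659 − (-1.751)·0.305 = 7.194.

μ ≈ 7.194, σ ≈ 0.305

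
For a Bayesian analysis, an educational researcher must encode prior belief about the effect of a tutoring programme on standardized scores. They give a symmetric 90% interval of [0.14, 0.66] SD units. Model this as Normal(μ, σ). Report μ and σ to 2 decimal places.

A symmetric 90% interval runs μ ± z·σ with z = 1.645.
Half-width = 0.26, so σ = 0.26/1.645 = 0.16.
μ is the interval midpoint, 0.40.

μ = 0.40, σ = 0.16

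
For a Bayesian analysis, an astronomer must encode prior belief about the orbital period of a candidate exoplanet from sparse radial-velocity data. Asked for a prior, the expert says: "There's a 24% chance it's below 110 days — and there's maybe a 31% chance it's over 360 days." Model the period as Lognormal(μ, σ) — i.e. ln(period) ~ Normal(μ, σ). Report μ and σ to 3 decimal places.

μ ≈ 5.397, σ ≈ 0.986

If T ~ Lognormal(μ,σ) then ln T ~ Normal(μ,σ), so the p-quantile of ln T is μ + z_p·σ.
ln(110) = 4.7 and ln(360) = 5.886; z_{0.24} = -0.7063, z_{0.69} = 0.4959.
σ = (5.886 − 4.7)/(0.4959 − (-0.7063)) = 0.986.
μ = 4.7 − (-0.7063)·0.986 = 5.397.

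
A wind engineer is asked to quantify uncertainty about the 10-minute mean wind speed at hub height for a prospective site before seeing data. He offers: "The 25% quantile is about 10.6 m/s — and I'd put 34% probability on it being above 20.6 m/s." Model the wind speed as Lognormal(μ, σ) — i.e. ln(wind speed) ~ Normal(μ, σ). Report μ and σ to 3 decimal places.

If T ~ Lognormal(μ,σ) then ln T ~ Normal(μ,σ), so the p-quantile of ln T is μ + z_p·σ.
ln(10.6) = 2.361 and ln(20.6) = 3.025; z_{0.25} = -0.6745, z_{0.66} = 0.4125.
σ = (3.025 − 2.361)/(0.4125 − (-0.6745)) = 0.611.
μ = 2.361 − (-0.6745)·0.611 = 2.773.

μ ≈ 2.773, σ ≈ 0.611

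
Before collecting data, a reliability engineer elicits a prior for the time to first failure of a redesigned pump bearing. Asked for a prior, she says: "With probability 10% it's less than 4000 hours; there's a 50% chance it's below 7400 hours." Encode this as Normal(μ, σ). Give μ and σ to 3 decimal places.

μ = 7400.000, σ = 2653.034

The p-quantile of Normal(μ,σ) is μ + z_p·σ, with z_{0.1} = -1.282 and z_{0.5} = 0.
Eliminate σ: μ = (z₂·x₁ − z₁·x₂)/(z₂ − z₁) = (0·4000 − (-1.282)·7400)/1.282 = 7400.000.
Then σ = (x₂ − x₁)/(z₂ − z₁) = (7400 − 4000)/1.282 = 2653.034.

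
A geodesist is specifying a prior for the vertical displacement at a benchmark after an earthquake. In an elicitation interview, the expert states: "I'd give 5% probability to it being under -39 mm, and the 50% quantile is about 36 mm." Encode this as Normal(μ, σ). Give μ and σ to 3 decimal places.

μ = 36.000, σ = 45.597

For Normal(μ,σ), the p-quantile is μ + z_p·σ. Here z_{0.05} = -1.645, z_{0.5} = 0.
So -39 = μ − 1.645σ and 36 = μ + 0σ.
Subtracting: σ = (36 − -39)/(0 − (-1.645)) = 45.597.
Then μ = -39 − (-1.645)·45.597 = 36.000.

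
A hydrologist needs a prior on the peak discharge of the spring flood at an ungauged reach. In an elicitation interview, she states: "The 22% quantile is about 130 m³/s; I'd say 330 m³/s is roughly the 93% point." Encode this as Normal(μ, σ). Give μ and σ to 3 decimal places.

μ = 198.701, σ = 88.969

The p-quantile of Normal(μ,σ) is μ + z_p·σ, with z_{0.22} = -0.7722 and z_{0.93} = 1.476.
Eliminate σ: μ = (z₂·x₁ − z₁·x₂)/(z₂ − z₁) = (1.476·130 − (-0.7722)·330)/2.248 = 198.701.
Then σ = (x₂ − x₁)/(z₂ − z₁) = (330 − 130)/2.248 = 88.969.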